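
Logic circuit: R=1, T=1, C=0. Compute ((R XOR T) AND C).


R XOR T = 1^1 = 0
0 AND 0 = 0

0


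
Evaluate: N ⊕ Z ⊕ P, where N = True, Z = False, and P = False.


N = True, Z = False, P = False
Step 1: N ⊕ Z = True XOR False = True
Step 2: True ⊕ P = True XOR False = True
XOR is true when an odd number of operands are true.

True


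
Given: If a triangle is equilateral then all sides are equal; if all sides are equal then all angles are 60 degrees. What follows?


Hypothetical syllogism: P → Q, Q → R ⊢ P → R
Premise 1: a triangle is equilateral → all sides are equal
Premise 2: all sides are equal → all angles are 60 degrees
Chain the implications: the middle term (all sides are equal) links the two.
Conclusion: If a triangle is equilateral, then all angles are 60 degrees.

If a triangle is equilateral, then all angles are 60 degrees.


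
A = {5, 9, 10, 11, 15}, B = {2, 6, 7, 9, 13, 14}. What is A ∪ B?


A = {5, 9, 10, 11, 15}
B = {2, 6, 7, 9, 13, 14}
Operation: union
All elements combined: 2, 5, 6, 7, 9, 10, 11, 13, 14, 15

{2, 5, 6, 7, 9, 10, 11, 13, 14, 15}


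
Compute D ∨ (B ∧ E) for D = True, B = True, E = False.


D = True, B = True, E = False
Step 1: B ∧ E = True AND False = False
Step 2: D ∨ False = True OR False = True
AND evaluated first (higher precedence); then OR applied.

True


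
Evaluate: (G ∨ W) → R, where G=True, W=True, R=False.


G = True, W = True, R = False
Expression: (G ∨ W) → R
Step 1: G ∨ W = True OR True = True
Step 2: (True) → R = True → False (false only if antecedent True and consequent False) = False

False


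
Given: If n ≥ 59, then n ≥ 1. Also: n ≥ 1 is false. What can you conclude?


Modus tollens: P → Q, ¬Q ⊢ ¬P
P: n ≥ 59
Q: n ≥ 1
We have P → Q and Q is false.
By modus tollens, P must be false.

It is not the case that n ≥ 59


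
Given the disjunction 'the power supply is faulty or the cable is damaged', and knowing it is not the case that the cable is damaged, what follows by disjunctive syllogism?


Disjunctive syllogism: P ∨ Q, ¬P ⊢ Q
Disjunction: the power supply is faulty ∨ the cable is damaged
We know it is not the case that the cable is damaged.
By disjunctive syllogism, the other disjunct must be true.

The power supply is faulty


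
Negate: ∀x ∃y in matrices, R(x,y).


Original: ∀x ∃y R(x,y)
Rule: ¬∀→∃, ¬∃→∀, negate predicate.
Negation: ∃x ∀y ¬R(x,y)

∃x ∀y ¬R(x,y)


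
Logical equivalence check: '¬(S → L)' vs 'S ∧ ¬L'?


Expression 1: ¬(S → L)
Expression 2: S ∧ ¬L
Truth table (S L | Expr1 Expr2):
  T T |   F     F
  T F |   T     T
  F T |   F     F
  F F |   F     F
All 4 rows agree, so the expressions are logically equivalent.

Yes


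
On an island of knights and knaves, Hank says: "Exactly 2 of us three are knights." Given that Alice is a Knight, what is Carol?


Hank claims exactly 2 knights among Hank, Alice, Carol.
Given: Alice is a Knight.

Case 1: Hank is a Knight (tells truth)
  Then exactly 2 of the three are knights.
  Counting Hank, Alice: 2 knight(s) so far. Need 0 more → Carol = Knave.
Case 2: Hank is a Knave (lies)
  Then the count is NOT 2.
  If Carol = Knight, count = 2 = 2 → claim would be true, contradicts lie.
  If Carol = Knave, count = 1 ≠ 2 → lie confirmed ✓

Carol is a Knave.

Knave


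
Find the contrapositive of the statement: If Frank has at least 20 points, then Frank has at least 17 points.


Original: If Frank has at least 20 points, then Frank has at least 17 points
Contrapositive: If ¬Q, then ¬P
Negate Q: not (Frank has at least 17 points)
Negate P: not (Frank has at least 20 points)

If not (Frank has at least 17 points), then not (Frank has at least 20 points).


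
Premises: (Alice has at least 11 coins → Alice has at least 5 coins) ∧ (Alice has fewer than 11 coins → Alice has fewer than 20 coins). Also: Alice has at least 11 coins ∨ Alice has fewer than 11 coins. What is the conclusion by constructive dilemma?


Constructive dilemma: (P → Q) ∧ (R → S), P ∨ R ⊢ Q ∨ S
Premise 1: Alice has at least 11 coins → Alice has at least 5 coins
Premise 2: Alice has fewer than 11 coins → Alice has fewer than 20 coins
Premise 3: Alice has at least 11 coins ∨ Alice has fewer than 11 coins
Case 1: Assuming Alice has at least 11 coins, then by Premise 1, Alice has at least 5 coins.
Case 2: Assuming Alice has fewer than 11 coins, then by Premise 2, Alice has fewer than 20 coins.
Since one of Alice has at least 11 coins or Alice has fewer than 11 coins must hold, we get Alice has at least 5 coins or Alice has fewer than 20 coins.

Alice has at least 5 coins or Alice has fewer than 20 coins.


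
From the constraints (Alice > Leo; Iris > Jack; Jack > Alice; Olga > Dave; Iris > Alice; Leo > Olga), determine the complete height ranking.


Constraints: Alice > Leo; Iris > Jack; Jack > Alice; Olga > Dave; Iris > Alice; Leo > Olga
Method: at each step, the next-highest is the one remaining person who never appears on the smaller side of a constraint between remaining people.
  Step 1: remaining {Jack, Olga, Dave, Leo, Iris, Alice}; on the smaller side: {Jack, Olga, Dave, Leo, Alice} → Iris is next (Iris > Jack; Iris > Alice).
  Step 2: remaining {Jack, Olga, Dave, Leo, Alice}; on the smaller side: {Olga, Dave, Leo, Alice} → Jack is next (Jack > Alice).
  Step 3: remaining {Olga, Dave, Leo, Alice}; on the smaller side: {Olga, Dave, Leo} → Alice is next (Alice > Leo).
  Step 4: remaining {Olga, Dave, Leo}; on the smaller side: {Olga, Dave} → Leo is next (Leo > Olga).
  Step 5: remaining {Olga, Dave}; on the smaller side: {Dave} → Olga is next (Olga > Dave).
  Step 6: only Dave remains → lowest.
Final ranking (highest to lowest):

Iris > Jack > Alice > Leo > Olga > Dave


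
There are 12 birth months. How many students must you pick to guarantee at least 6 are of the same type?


Pigeonhole: to guarantee k in one of n categories, need (k-1)×n + 1.
k = 6, n = 12
Minimum = (6-1) × 12 + 1 = 5 × 12 + 1

61


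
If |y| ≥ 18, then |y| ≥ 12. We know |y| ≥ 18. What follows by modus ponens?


Modus ponens: P → Q, P ⊢ Q
P: |y| ≥ 18
Q: |y| ≥ 12
We have P → Q and P is true.
By modus ponens, Q must be true.

|y| ≥ 12


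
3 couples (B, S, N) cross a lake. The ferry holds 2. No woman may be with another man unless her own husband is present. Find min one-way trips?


Label couples B, S, N (H = husband, W = wife).
Counting alone: 6 people, the ferry carries 2 and someone must bring it back, so each round trip nets at most +1 on the far side until the last crossing → at least 9 trips. The jealousy constraint makes 9 impossible; the shortest valid schedule has 11:
1. WB+WS →  (far: WB,WS; near: HB,HS,HN,WN)
2. WB ←       (far: WS; near: HB,HS,HN,WB,WN)
3. WB+WN →  (far: WB,WS,WN; near: HB,HS,HN)
4. WB ←       (far: WS,WN; near: HB,HS,HN,WB)
5. HS+HN →  (far: HS,WS,HN,WN; near: HB,WB)
6. HS+WS ←  (far: HN,WN; near: HB,WB,HS,WS)
7. HB+HS →  (far: HB,HS,HN,WN; near: WB,WS)
8. WN ←       (far: HB,HS,HN; near: WB,WS,WN)
9. WB+WS →  (far: HB,WB,HS,WS,HN; near: WN)
10. HN ←      (far: HB,WB,HS,WS; near: HN,WN)
11. HN+WN → (far: all six; near: empty)
In every state each wife is either with her husband or with no other man.
Minimum trips = 11

11


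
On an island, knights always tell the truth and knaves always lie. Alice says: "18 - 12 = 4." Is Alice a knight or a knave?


Statement: "18 - 12 = 4."
Actual: 18 - 12 = 6
Claimed: 4
Statement is FALSE → Alice lies → Knave

Knave


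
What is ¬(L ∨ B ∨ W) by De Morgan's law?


De Morgan's law: ¬(P ∨ Q ∨ R) ≡ ¬P ∧ ¬Q ∧ ¬R
¬(L ∨ B ∨ W) = ¬L ∧ ¬B ∧ ¬W

¬L ∧ ¬B ∧ ¬W


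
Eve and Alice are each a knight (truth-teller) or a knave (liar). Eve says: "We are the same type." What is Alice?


Eve says: "We are the same type."
Case 1: Eve is a Knight (truth-teller)
  Statement is true → they ARE the same → Alice is also a Knight
Case 2: Eve is a Knave (liar)
  Statement is false → they are NOT the same → Alice is a Knight
In both cases, Alice is a Knight.

Knight


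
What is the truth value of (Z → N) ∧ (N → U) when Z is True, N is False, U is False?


Z = True, N = False, U = False
Step 1: Z → N is false only when Z=True and N=False. Result: False
Step 2: N → U is false only when N=True and U=False. Result: True
Step 3: False ∧ True = False

False


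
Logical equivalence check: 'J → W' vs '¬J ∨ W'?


Expression 1: J → W
Expression 2: ¬J ∨ W
Truth table (J W | Expr1 Expr2):
  T T |   T     T
  T F |   F     F
  F T |   T     T
  F F |   T     T
All 4 rows agree, so the expressions are logically equivalent.

Yes


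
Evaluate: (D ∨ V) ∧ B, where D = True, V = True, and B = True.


D = True, V = True, B = True
Step 1: D ∨ V = True OR True = True
Step 2: True ∧ B = True AND True = True
OR is true when at least one operand is true; AND requires both.

True


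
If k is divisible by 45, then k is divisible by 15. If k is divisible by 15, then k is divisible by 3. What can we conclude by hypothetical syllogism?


Hypothetical syllogism: P → Q, Q → R ⊢ P → R
Premise 1: k is divisible by 45 → k is divisible by 15
Premise 2: k is divisible by 15 → k is divisible by 3
Chain the implications: the middle term (k is divisible by 15) links the two.
Conclusion: If k is divisible by 45, then k is divisible by 3.

If k is divisible by 45, then k is divisible by 3.


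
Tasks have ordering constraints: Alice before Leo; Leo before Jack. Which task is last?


Constraints: Alice before Leo; Leo before Jack
The last task can have nothing scheduled after it, so it must never appear on the left of a 'before'.
Tasks appearing before some other task: Alice, Leo.
The only task not in that list is Jack → it is last.

Jack


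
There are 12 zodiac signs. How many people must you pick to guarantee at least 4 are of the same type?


Pigeonhole: to guarantee k in one of n categories, need (k-1)×n + 1.
k = 4, n = 12
Minimum = (4-1) × 12 + 1 = 3 × 12 + 1

37


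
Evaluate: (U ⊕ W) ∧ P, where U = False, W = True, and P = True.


U = False, W = True, P = True
Step 1: U ⊕ W = False XOR True = True
Step 2: True ∧ P = True AND True = True
XOR true when exactly one of U,W is true; then AND with P.

True


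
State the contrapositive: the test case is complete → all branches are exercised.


Original: If the test case is complete, then all branches are exercised
Contrapositive: If ¬Q, then ¬P
Negate Q: not (all branches are exercised)
Negate P: not (the test case is complete)

If not (all branches are exercised), then not (the test case is complete).


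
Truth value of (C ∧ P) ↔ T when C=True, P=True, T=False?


C = True, P = True, T = False
Expression: (C ∧ P) ↔ T
Step 1: C ∧ P = True AND True = True
Step 2: (True) ↔ T = (True iff False) = False

False


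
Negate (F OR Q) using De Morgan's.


De Morgan's law: ¬(P ∨ Q) ≡ ¬P ∧ ¬Q
¬(F ∨ Q) = ¬F ∧ ¬Q

¬F ∧ ¬Q


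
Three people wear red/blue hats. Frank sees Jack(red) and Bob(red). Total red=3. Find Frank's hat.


Total red = 3, seen red = 2
Own red = 3 - 2 = 1
Frank's hat is red.

red


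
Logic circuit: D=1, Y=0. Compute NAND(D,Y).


D AND Y = 0
NOT(0) = 1

1


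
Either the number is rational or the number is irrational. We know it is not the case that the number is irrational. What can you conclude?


Disjunctive syllogism: P ∨ Q, ¬P ⊢ Q
Disjunction: the number is rational ∨ the number is irrational
We know it is not the case that the number is irrational.
By disjunctive syllogism, the other disjunct must be true.

The number is rational


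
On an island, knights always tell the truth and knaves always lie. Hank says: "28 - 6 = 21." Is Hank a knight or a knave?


Statement: "28 - 6 = 21."
Actual: 28 - 6 = 22
Claimed: 21
Statement is FALSE → Hank lies → Knave

Knave


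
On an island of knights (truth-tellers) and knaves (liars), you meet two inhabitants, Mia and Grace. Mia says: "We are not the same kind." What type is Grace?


Mia says: "We are not the same kind."
Case 1: Mia is a Knight (truth-teller)
  Statement is true → they ARE different → Grace is a Knave
Case 2: Mia is a Knave (liar)
  Statement is false → they are NOT different → Grace is a Knave
In both cases, Grace is a Knave.

Knave


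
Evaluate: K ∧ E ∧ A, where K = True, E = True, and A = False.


K = True, E = True, A = False
Step 1: K ∧ E = True AND True = True
Step 2: (True) ∧ A = (True) AND False = False
AND is true only when ALL operands are true.

False


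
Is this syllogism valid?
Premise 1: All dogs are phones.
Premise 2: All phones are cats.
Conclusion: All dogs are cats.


Premise 1: All dogs are phones.
Premise 2: All phones are cats.
Conclusion: All dogs are cats.
Barbara syllogism (AAA-1): All A are B, All B are C → All A are C.
Middle term (phones) distributed in premise 2.

Valid


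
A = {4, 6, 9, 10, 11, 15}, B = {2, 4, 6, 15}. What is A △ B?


A = {4, 6, 9, 10, 11, 15}
B = {2, 4, 6, 15}
Operation: symmetric difference
In A only: [9, 10, 11], in B only: [2]

{2, 9, 10, 11}


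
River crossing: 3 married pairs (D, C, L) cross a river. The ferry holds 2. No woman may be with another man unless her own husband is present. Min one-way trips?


Label couples D, C, L (H = husband, W = wife).
Counting alone: 6 people, the ferry carries 2 and someone must bring it back, so each round trip nets at most +1 on the far side until the last crossing → at least 9 trips. The jealousy constraint makes 9 impossible; the shortest valid schedule has 11:
1. WD+WC →  (far: WD,WC; near: HD,HC,HL,WL)
2. WD ←       (far: WC; near: HD,HC,HL,WD,WL)
3. WD+WL →  (far: WD,WC,WL; near: HD,HC,HL)
4. WD ←       (far: WC,WL; near: HD,HC,HL,WD)
5. HC+HL →  (far: HC,WC,HL,WL; near: HD,WD)
6. HC+WC ←  (far: HL,WL; near: HD,WD,HC,WC)
7. HD+HC →  (far: HD,HC,HL,WL; near: WD,WC)
8. WL ←       (far: HD,HC,HL; near: WD,WC,WL)
9. WD+WC →  (far: HD,WD,HC,WC,HL; near: WL)
10. HL ←      (far: HD,WD,HC,WC; near: HL,WL)
11. HL+WL → (far: all six; near: empty)
In every state each wife is either with her husband or with no other man.
Minimum trips = 11

11


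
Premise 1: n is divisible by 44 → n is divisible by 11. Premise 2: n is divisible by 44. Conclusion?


Modus ponens: P → Q, P ⊢ Q
P: n is divisible by 44
Q: n is divisible by 11
We have P → Q and P is true.
By modus ponens, Q must be true.

n is divisible by 11


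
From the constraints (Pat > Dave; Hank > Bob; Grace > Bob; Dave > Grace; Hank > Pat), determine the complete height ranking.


Constraints: Pat > Dave; Hank > Bob; Grace > Bob; Dave > Grace; Hank > Pat
Method: at each step, the next-highest is the one remaining person who never appears on the smaller side of a constraint between remaining people.
  Step 1: remaining {Bob, Pat, Grace, Dave, Hank}; on the smaller side: {Bob, Pat, Grace, Dave} → Hank is next (Hank > Bob; Hank > Pat).
  Step 2: remaining {Bob, Pat, Grace, Dave}; on the smaller side: {Bob, Grace, Dave} → Pat is next (Pat > Dave).
  Step 3: remaining {Bob, Grace, Dave}; on the smaller side: {Bob, Grace} → Dave is next (Dave > Grace).
  Step 4: remaining {Bob, Grace}; on the smaller side: {Bob} → Grace is next (Grace > Bob).
  Step 5: only Bob remains → lowest.
Final ranking (highest to lowest):

Hank > Pat > Dave > Grace > Bob


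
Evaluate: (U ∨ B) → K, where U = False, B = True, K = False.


U = False, B = True, K = False
Step 1: U ∨ B = False OR True = True
Step 2: (True) → K: false only when antecedent=True and K=False.
Result: False

False


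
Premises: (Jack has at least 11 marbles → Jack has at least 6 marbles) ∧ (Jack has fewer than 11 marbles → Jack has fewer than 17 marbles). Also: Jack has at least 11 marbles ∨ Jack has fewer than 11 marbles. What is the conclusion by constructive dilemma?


Constructive dilemma: (P → Q) ∧ (R → S), P ∨ R ⊢ Q ∨ S
Premise 1: Jack has at least 11 marbles → Jack has at least 6 marbles
Premise 2: Jack has fewer than 11 marbles → Jack has fewer than 17 marbles
Premise 3: Jack has at least 11 marbles ∨ Jack has fewer than 11 marbles
Case 1: Assuming Jack has at least 11 marbles, then by Premise 1, Jack has at least 6 marbles.
Case 2: Assuming Jack has fewer than 11 marbles, then by Premise 2, Jack has fewer than 17 marbles.
Since one of Jack has at least 11 marbles or Jack has fewer than 11 marbles must hold, we get Jack has at least 6 marbles or Jack has fewer than 17 marbles.

Jack has at least 6 marbles or Jack has fewer than 17 marbles.


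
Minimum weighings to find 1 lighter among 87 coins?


Each weighing has 3 outcomes (left heavy / balance / right heavy), so k weighings distinguish at most 3^k cases; splitting into three near-equal groups achieves this.
Need 3^k ≥ 87: 3^4 = 81 < 87 ≤ 3^5 = 243
k = ⌈log₃(87)⌉ = 5

5


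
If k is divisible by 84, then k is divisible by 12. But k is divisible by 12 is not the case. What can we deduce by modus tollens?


Modus tollens: P → Q, ¬Q ⊢ ¬P
P: k is divisible by 84
Q: k is divisible by 12
We have P → Q and Q is false.
By modus tollens, P must be false.

It is not the case that k is divisible by 84


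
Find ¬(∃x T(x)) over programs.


Original: ∃x T(x)
Rule: ¬∀→∃, ¬∃→∀, negate predicate.
Negation: ∀x ¬T(x)

∀x ¬T(x)


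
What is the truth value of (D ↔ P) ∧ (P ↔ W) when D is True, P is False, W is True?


D = True, P = False, W = True
Step 1: D ↔ P is true when D and P have the same value. Result: False
Step 2: P ↔ W is true when P and W have the same value. Result: False
Step 3: False ∧ False = False

False


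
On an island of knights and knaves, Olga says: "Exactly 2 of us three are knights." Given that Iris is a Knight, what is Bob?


Olga claims exactly 2 knights among Olga, Iris, Bob.
Given: Iris is a Knight.

Case 1: Olga is a Knight (tells truth)
  Then exactly 2 of the three are knights.
  Counting Olga, Iris: 2 knight(s) so far. Need 0 more → Bob = Knave.
Case 2: Olga is a Knave (lies)
  Then the count is NOT 2.
  If Bob = Knight, count = 2 = 2 → claim would be true, contradicts lie.
  If Bob = Knave, count = 1 ≠ 2 → lie confirmed ✓

Bob is a Knave.

Knave


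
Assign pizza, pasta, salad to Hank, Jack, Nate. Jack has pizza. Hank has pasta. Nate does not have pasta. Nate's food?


From clues:
  Hank → pasta
  Jack → pizza
By elimination, Nate gets the remaining.

salad


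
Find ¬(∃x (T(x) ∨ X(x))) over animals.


Original: ∃x (T(x) ∨ X(x))
Rule: ¬∀→∃, ¬∃→∀, negate predicate.
Negation: ∀x (¬T(x) ∧ ¬X(x))

∀x (¬T(x) ∧ ¬X(x))


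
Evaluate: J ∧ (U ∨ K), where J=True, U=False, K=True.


J = True, U = False, K = True
Expression: J ∧ (U ∨ K)
Step 1: U ∨ K = False OR True = True
Step 2: J ∧ (True) = True AND True = True

True


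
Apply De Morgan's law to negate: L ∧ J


De Morgan's law: ¬(P ∧ Q) ≡ ¬P ∨ ¬Q
¬(L ∧ J) = ¬L ∨ ¬J

¬L ∨ ¬J


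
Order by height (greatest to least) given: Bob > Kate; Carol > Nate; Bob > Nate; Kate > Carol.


Constraints: Bob > Kate; Carol > Nate; Bob > Nate; Kate > Carol
Method: at each step, the next-highest is the one remaining person who never appears on the smaller side of a constraint between remaining people.
  Step 1: remaining {Nate, Bob, Kate, Carol}; on the smaller side: {Nate, Kate, Carol} → Bob is next (Bob > Kate; Bob > Nate).
  Step 2: remaining {Nate, Kate, Carol}; on the smaller side: {Nate, Carol} → Kate is next (Kate > Carol).
  Step 3: remaining {Nate, Carol}; on the smaller side: {Nate} → Carol is next (Carol > Nate).
  Step 4: only Nate remains → lowest.
Final ranking (highest to lowest):

Bob > Kate > Carol > Nate


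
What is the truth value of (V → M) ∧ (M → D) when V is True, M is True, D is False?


V = True, M = True, D = False
Step 1: V → M is false only when V=True and M=False. Result: True
Step 2: M → D is false only when M=True and D=False. Result: False
Step 3: True ∧ False = False

False


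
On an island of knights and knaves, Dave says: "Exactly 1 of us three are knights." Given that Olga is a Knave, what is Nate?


Dave claims exactly 1 knights among Dave, Olga, Nate.
Given: Olga is a Knave.

Case 1: Dave is a Knight (tells truth)
  Then exactly 1 of the three are knights.
  Counting Dave, Olga: 1 knight(s) so far. Need 0 more → Nate = Knave.
Case 2: Dave is a Knave (lies)
  Then the count is NOT 1.
  If Nate = Knight, count = 1 = 1 → claim would be true, contradicts lie.
  If Nate = Knave, count = 0 ≠ 1 → lie confirmed ✓

Nate is a Knave.

Knave


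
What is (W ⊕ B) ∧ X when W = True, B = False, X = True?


W = True, B = False, X = True
Step 1: W ⊕ B = True XOR False = True
Step 2: True ∧ X = True AND True = True
XOR true when exactly one of W,B is true; then AND with X.

True


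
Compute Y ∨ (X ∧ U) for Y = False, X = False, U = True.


Y = False, X = False, U = True
Step 1: X ∧ U = False AND True = False
Step 2: Y ∨ False = False OR False = False
AND evaluated first (higher precedence); then OR applied.

False


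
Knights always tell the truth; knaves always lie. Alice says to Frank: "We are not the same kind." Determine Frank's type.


Alice says: "We are not the same kind."
Case 1: Alice is a Knight (truth-teller)
  Statement is true → they ARE different → Frank is a Knave
Case 2: Alice is a Knave (liar)
  Statement is false → they are NOT different → Frank is a Knave
In both cases, Frank is a Knave.

Knave


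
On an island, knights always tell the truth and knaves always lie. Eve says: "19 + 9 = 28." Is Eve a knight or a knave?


Statement: "19 + 9 = 28."
Actual: 19 + 9 = 28
Claimed: 28
Statement is TRUE → Eve tells the truth → Knight

Knight


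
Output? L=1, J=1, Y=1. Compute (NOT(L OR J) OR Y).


L OR J = 1
NOT(1) = 0
0 OR 1 = 1

1


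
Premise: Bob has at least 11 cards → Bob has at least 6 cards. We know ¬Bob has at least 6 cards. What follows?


Modus tollens: P → Q, ¬Q ⊢ ¬P
P: Bob has at least 11 cards
Q: Bob has at least 6 cards
We have P → Q and Q is false.
By modus tollens, P must be false.

It is not the case that Bob has at least 11 cards


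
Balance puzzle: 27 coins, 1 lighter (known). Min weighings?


Each weighing has 3 outcomes (left heavy / balance / right heavy), so k weighings distinguish at most 3^k cases; splitting into three near-equal groups achieves this.
Need 3^k ≥ 27: 3^2 = 9 < 27 ≤ 3^3 = 27
k = ⌈log₃(27)⌉ = 3

3


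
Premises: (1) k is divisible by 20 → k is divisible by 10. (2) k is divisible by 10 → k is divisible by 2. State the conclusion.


Hypothetical syllogism: P → Q, Q → R ⊢ P → R
Premise 1: k is divisible by 20 → k is divisible by 10
Premise 2: k is divisible by 10 → k is divisible by 2
Chain the implications: the middle term (k is divisible by 10) links the two.
Conclusion: If k is divisible by 20, then k is divisible by 2.

If k is divisible by 20, then k is divisible by 2.


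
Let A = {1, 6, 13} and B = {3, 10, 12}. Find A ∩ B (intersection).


A = {1, 6, 13}
B = {3, 10, 12}
Operation: intersection
Elements in both: none

∅


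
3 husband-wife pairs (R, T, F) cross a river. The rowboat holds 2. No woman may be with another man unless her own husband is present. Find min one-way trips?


Label couples R, T, F (H = husband, W = wife).
Counting alone: 6 people, the rowboat carries 2 and someone must bring it back, so each round trip nets at most +1 on the far side until the last crossing → at least 9 trips. The jealousy constraint makes 9 impossible; the shortest valid schedule has 11:
1. WR+WT →  (far: WR,WT; near: HR,HT,HF,WF)
2. WR ←       (far: WT; near: HR,HT,HF,WR,WF)
3. WR+WF →  (far: WR,WT,WF; near: HR,HT,HF)
4. WR ←       (far: WT,WF; near: HR,HT,HF,WR)
5. HT+HF →  (far: HT,WT,HF,WF; near: HR,WR)
6. HT+WT ←  (far: HF,WF; near: HR,WR,HT,WT)
7. HR+HT →  (far: HR,HT,HF,WF; near: WR,WT)
8. WF ←       (far: HR,HT,HF; near: WR,WT,WF)
9. WR+WT →  (far: HR,WR,HT,WT,HF; near: WF)
10. HF ←      (far: HR,WR,HT,WT; near: HF,WF)
11. HF+WF → (far: all six; near: empty)
In every state each wife is either with her husband or with no other man.
Minimum trips = 11

11


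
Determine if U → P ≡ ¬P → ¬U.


Expression 1: U → P
Expression 2: ¬P → ¬U
Truth table (U P | Expr1 Expr2):
  T T |   T     T
  T F |   F     F
  F T |   T     T
  F F |   T     T
All 4 rows agree, so the expressions are logically equivalent.

Yes


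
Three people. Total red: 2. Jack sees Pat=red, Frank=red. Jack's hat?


Total red = 2, seen red = 2
Own red = 2 - 2 = 0
Jack's hat is blue.

blue


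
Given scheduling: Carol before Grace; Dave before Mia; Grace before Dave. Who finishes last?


Constraints: Carol before Grace; Dave before Mia; Grace before Dave
The last task can have nothing scheduled after it, so it must never appear on the left of a 'before'.
Tasks appearing before some other task: Carol, Dave, Grace.
The only task not in that list is Mia → it is last.

Mia


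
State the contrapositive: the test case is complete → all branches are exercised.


Original: If the test case is complete, then all branches are exercised
Contrapositive: If ¬Q, then ¬P
Negate Q: not (all branches are exercised)
Negate P: not (the test case is complete)

If not (all branches are exercised), then not (the test case is complete).


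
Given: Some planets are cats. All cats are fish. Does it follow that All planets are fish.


Premise 1: Some planets are cats.
Premise 2: All cats are fish.
Conclusion: All planets are fish.
Fallacy: illicit minor. The minor term (planets) is distributed in the conclusion ('All planets ...') but undistributed in its premise ('Some planets are cats' doesn't cover all planets).
Only 'Some planets are fish' follows, not 'All'.

Invalid


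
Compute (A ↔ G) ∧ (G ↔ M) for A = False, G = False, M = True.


A = False, G = False, M = True
Step 1: A ↔ G is true when A and G have the same value. Result: True
Step 2: G ↔ M is true when G and M have the same value. Result: False
Step 3: True ∧ False = False

False


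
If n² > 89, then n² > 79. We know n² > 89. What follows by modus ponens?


Modus ponens: P → Q, P ⊢ Q
P: n² > 89
Q: n² > 79
We have P → Q and P is true.
By modus ponens, Q must be true.

n² > 79


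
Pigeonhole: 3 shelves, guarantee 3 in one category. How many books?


Pigeonhole: to guarantee k in one of n categories, need (k-1)×n + 1.
k = 3, n = 3
Minimum = (3-1) × 3 + 1 = 2 × 3 + 1

7


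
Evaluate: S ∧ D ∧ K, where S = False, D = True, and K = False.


S = False, D = True, K = False
Step 1: S ∧ D = False AND True = False
Step 2: (False) ∧ K = (False) AND False = False
AND is true only when ALL operands are true.

False


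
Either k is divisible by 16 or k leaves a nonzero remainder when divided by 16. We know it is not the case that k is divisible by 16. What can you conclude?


Disjunctive syllogism: P ∨ Q, ¬P ⊢ Q
Disjunction: k is divisible by 16 ∨ k leaves a nonzero remainder when divided by 16
We know it is not the case that k is divisible by 16.
By disjunctive syllogism, the other disjunct must be true.

k leaves a nonzero remainder when divided by 16


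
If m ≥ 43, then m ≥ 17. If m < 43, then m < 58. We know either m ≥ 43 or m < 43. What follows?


Constructive dilemma: (P → Q) ∧ (R → S), P ∨ R ⊢ Q ∨ S
Premise 1: m ≥ 43 → m ≥ 17
Premise 2: m < 43 → m < 58
Premise 3: m ≥ 43 ∨ m < 43
Case 1: Assuming m ≥ 43, then by Premise 1, m ≥ 17.
Case 2: Assuming m < 43, then by Premise 2, m < 58.
Since one of m ≥ 43 or m < 43 must hold, we get m ≥ 17 or m < 58.

m ≥ 17 or m < 58.


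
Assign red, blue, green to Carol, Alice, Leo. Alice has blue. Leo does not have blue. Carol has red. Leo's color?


From clues:
  Carol → red
  Alice → blue
By elimination, Leo gets the remaining.

green


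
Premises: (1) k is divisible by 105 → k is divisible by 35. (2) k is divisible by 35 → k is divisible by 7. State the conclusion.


Hypothetical syllogism: P → Q, Q → R ⊢ P → R
Premise 1: k is divisible by 105 → k is divisible by 35
Premise 2: k is divisible by 35 → k is divisible by 7
Chain the implications: the middle term (k is divisible by 35) links the two.
Conclusion: If k is divisible by 105, then k is divisible by 7.

If k is divisible by 105, then k is divisible by 7.


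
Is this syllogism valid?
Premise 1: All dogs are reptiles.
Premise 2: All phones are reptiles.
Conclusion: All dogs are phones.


Premise 1: All dogs are reptiles.
Premise 2: All phones are reptiles.
Conclusion: All dogs are phones.
Fallacy: undistributed middle. reptiles is predicate in both.
Counterexample: dogs and phones could be disjoint subsets of reptiles.

Invalid


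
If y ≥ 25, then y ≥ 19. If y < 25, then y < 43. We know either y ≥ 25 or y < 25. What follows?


Constructive dilemma: (P → Q) ∧ (R → S), P ∨ R ⊢ Q ∨ S
Premise 1: y ≥ 25 → y ≥ 19
Premise 2: y < 25 → y < 43
Premise 3: y ≥ 25 ∨ y < 25
Case 1: Assuming y ≥ 25, then by Premise 1, y ≥ 19.
Case 2: Assuming y < 25, then by Premise 2, y < 43.
Since one of y ≥ 25 or y < 25 must hold, we get y ≥ 19 or y < 43.

y ≥ 19 or y < 43.


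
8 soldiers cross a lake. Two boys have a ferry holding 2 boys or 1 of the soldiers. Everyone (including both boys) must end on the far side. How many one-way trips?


Per crossing of one of the soldiers: boys→, one←, one of the soldiers→, one← = 4 trips
8 × 4 = 32, + 1 final boys→ = 33
Minimum trips = 33

33


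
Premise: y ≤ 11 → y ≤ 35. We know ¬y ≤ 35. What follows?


Modus tollens: P → Q, ¬Q ⊢ ¬P
P: y ≤ 11
Q: y ≤ 35
We have P → Q and Q is false.
By modus tollens, P must be false.

It is not the case that y ≤ 11


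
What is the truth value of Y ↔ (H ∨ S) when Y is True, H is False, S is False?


Y = True, H = False, S = False
Step 1: H ∨ S = False OR False = False
Step 2: Y ↔ (False): true when both sides have same truth value.
Result: True ↔ False = False

False


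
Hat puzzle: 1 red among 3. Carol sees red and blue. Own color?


Total red = 1, seen red = 1
Own red = 1 - 1 = 0
Carol's hat is blue.

blue


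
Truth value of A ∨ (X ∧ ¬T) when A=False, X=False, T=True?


A = False, X = False, T = True
Expression: A ∨ (X ∧ ¬T)
Step 1: ¬T = NOT True = False
Step 2: X ∧ ¬T = False AND False = False
Step 3: A ∨ (False) = False OR False = False

False


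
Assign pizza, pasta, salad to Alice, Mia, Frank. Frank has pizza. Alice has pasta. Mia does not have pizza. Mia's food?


From clues:
  Frank → pizza
  Alice → pasta
By elimination, Mia gets the remaining.

salad


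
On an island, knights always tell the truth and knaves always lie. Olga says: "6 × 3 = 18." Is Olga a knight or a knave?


Statement: "6 × 3 = 18."
Actual: 6 × 3 = 18
Claimed: 18
Statement is TRUE → Olga tells the truth → Knight

Knight


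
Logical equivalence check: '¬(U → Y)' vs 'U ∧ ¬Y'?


Expression 1: ¬(U → Y)
Expression 2: U ∧ ¬Y
Truth table (U Y | Expr1 Expr2):
  T T |   F     F
  T F |   T     T
  F T |   F     F
  F F |   F     F
All 4 rows agree, so the expressions are logically equivalent.

Yes


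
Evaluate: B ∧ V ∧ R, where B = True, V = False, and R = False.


B = True, V = False, R = False
Step 1: B ∧ V = True AND False = False
Step 2: (False) ∧ R = (False) AND False = False
AND is true only when ALL operands are true.

False


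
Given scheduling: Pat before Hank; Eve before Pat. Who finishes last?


Constraints: Pat before Hank; Eve before Pat
The last task can have nothing scheduled after it, so it must never appear on the left of a 'before'.
Tasks appearing before some other task: Pat, Eve.
The only task not in that list is Hank → it is last.

Hank


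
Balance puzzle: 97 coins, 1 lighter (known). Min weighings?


Each weighing has 3 outcomes (left heavy / balance / right heavy), so k weighings distinguish at most 3^k cases; splitting into three near-equal groups achieves this.
Need 3^k ≥ 97: 3^4 = 81 < 97 ≤ 3^5 = 243
k = ⌈log₃(97)⌉ = 5

5


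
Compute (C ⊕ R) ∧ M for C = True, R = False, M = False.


C = True, R = False, M = False
Step 1: C ⊕ R = True XOR False = True
Step 2: True ∧ M = True AND False = False
XOR true when exactly one of C,R is true; then AND with M.

False


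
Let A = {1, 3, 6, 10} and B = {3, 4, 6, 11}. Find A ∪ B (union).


A = {1, 3, 6, 10}
B = {3, 4, 6, 11}
Operation: union
All elements combined: 1, 3, 4, 6, 10, 11

{1, 3, 4, 6, 10, 11}


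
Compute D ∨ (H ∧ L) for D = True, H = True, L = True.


D = True, H = True, L = True
Step 1: H ∧ L = True AND True = True
Step 2: D ∨ True = True OR True = True
AND evaluated first (higher precedence); then OR applied.

True


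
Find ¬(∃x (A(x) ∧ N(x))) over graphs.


Original: ∃x (A(x) ∧ N(x))
Rule: ¬∀→∃, ¬∃→∀, negate predicate.
Negation: ∀x (¬A(x) ∨ ¬N(x))

∀x (¬A(x) ∨ ¬N(x))


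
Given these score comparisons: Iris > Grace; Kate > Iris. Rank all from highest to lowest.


Constraints: Iris > Grace; Kate > Iris
Method: at each step, the next-highest is the one remaining person who never appears on the smaller side of a constraint between remaining people.
  Step 1: remaining {Kate, Grace, Iris}; on the smaller side: {Grace, Iris} → Kate is next (Kate > Iris).
  Step 2: remaining {Grace, Iris}; on the smaller side: {Grace} → Iris is next (Iris > Grace).
  Step 3: only Grace remains → lowest.
Final ranking (highest to lowest):

Kate > Iris > Grace


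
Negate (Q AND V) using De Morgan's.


De Morgan's law: ¬(P ∧ Q) ≡ ¬P ∨ ¬Q
¬(Q ∧ V) = ¬Q ∨ ¬V

¬Q ∨ ¬V


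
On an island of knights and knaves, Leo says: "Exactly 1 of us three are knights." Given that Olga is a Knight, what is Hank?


Leo claims exactly 1 knights among Leo, Olga, Hank.
Given: Olga is a Knight.

Case 1: Leo is a Knight (tells truth)
  Then exactly 1 of the three are knights.
  Counting Leo, Olga: 2 knight(s) so far. Need -1 more → impossible.
Case 2: Leo is a Knave (lies)
  Then the count is NOT 1.
  If Hank = Knave, count = 1 = 1 → claim would be true, contradicts lie.
  If Hank = Knight, count = 2 ≠ 1 → lie confirmed ✓

Hank is a Knight.

Knight


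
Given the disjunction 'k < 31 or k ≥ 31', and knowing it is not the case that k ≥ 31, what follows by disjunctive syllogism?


Disjunctive syllogism: P ∨ Q, ¬P ⊢ Q
Disjunction: k < 31 ∨ k ≥ 31
We know it is not the case that k ≥ 31.
By disjunctive syllogism, the other disjunct must be true.

k < 31


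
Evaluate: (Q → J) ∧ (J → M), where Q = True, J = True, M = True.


Q = True, J = True, M = True
Step 1: Q → J is false only when Q=True and J=False. Result: True
Step 2: J → M is false only when J=True and M=False. Result: True
Step 3: True ∧ True = True

True


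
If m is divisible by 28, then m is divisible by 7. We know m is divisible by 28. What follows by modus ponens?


Modus ponens: P → Q, P ⊢ Q
P: m is divisible by 28
Q: m is divisible by 7
We have P → Q and P is true.
By modus ponens, Q must be true.

m is divisible by 7


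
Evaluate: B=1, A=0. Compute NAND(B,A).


B AND A = 0
NOT(0) = 1

1


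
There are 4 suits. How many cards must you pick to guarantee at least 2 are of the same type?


Pigeonhole: to guarantee k in one of n categories, need (k-1)×n + 1.
k = 2, n = 4
Minimum = (2-1) × 4 + 1 = 1 × 4 + 1

5


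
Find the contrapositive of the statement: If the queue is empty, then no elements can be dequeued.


Original: If the queue is empty, then no elements can be dequeued
Contrapositive: If ¬Q, then ¬P
Negate Q: not (no elements can be dequeued)
Negate P: not (the queue is empty)

If not (no elements can be dequeued), then not (the queue is empty).


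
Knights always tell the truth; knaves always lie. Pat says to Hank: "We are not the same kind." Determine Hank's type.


Pat says: "We are not the same kind."
Case 1: Pat is a Knight (truth-teller)
  Statement is true → they ARE different → Hank is a Knave
Case 2: Pat is a Knave (liar)
  Statement is false → they are NOT different → Hank is a Knave
In both cases, Hank is a Knave.

Knave


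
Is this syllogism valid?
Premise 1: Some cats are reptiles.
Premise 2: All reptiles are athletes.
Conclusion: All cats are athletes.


Premise 1: Some cats are reptiles.
Premise 2: All reptiles are athletes.
Conclusion: All cats are athletes.
Fallacy: illicit minor. The minor term (cats) is distributed in the conclusion ('All cats ...') but undistributed in its premise ('Some cats are reptiles' doesn't cover all cats).
Only 'Some cats are athletes' follows, not 'All'.

Invalid


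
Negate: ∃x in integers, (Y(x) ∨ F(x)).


Original: ∃x (Y(x) ∨ F(x))
Rule: ¬∀→∃, ¬∃→∀, negate predicate.
Negation: ∀x (¬Y(x) ∧ ¬F(x))

∀x (¬Y(x) ∧ ¬F(x))


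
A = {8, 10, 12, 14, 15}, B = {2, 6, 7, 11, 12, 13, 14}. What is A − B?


A = {8, 10, 12, 14, 15}
B = {2, 6, 7, 11, 12, 13, 14}
Operation: difference A − B
In A but not B: 8, 10, 15

{8, 10, 15}


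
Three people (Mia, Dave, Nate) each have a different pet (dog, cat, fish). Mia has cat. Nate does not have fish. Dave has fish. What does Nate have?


From clues:
  Dave → fish
  Mia → cat
By elimination, Nate gets the remaining.

dog


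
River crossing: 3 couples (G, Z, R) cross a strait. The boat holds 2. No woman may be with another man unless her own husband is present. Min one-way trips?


Label couples G, Z, R (H = husband, W = wife).
Counting alone: 6 people, the boat carries 2 and someone must bring it back, so each round trip nets at most +1 on the far side until the last crossing → at least 9 trips. The jealousy constraint makes 9 impossible; the shortest valid schedule has 11:
1. WG+WZ →  (far: WG,WZ; near: HG,HZ,HR,WR)
2. WG ←       (far: WZ; near: HG,HZ,HR,WG,WR)
3. WG+WR →  (far: WG,WZ,WR; near: HG,HZ,HR)
4. WG ←       (far: WZ,WR; near: HG,HZ,HR,WG)
5. HZ+HR →  (far: HZ,WZ,HR,WR; near: HG,WG)
6. HZ+WZ ←  (far: HR,WR; near: HG,WG,HZ,WZ)
7. HG+HZ →  (far: HG,HZ,HR,WR; near: WG,WZ)
8. WR ←       (far: HG,HZ,HR; near: WG,WZ,WR)
9. WG+WZ →  (far: HG,WG,HZ,WZ,HR; near: WR)
10. HR ←      (far: HG,WG,HZ,WZ; near: HR,WR)
11. HR+WR → (far: all six; near: empty)
In every state each wife is either with her husband or with no other man.
Minimum trips = 11

11


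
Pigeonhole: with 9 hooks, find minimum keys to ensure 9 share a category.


Pigeonhole: to guarantee k in one of n categories, need (k-1)×n + 1.
k = 9, n = 9
Minimum = (9-1) × 9 + 1 = 8 × 9 + 1

73


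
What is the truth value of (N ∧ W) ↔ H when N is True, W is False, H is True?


N = True, W = False, H = True
Step 1: N ∧ W = True AND False = False
Step 2: (False) ↔ H: true when both sides have same truth value.
Result: False ↔ True = False

False


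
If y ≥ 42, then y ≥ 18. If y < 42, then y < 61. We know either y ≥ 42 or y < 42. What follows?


Constructive dilemma: (P → Q) ∧ (R → S), P ∨ R ⊢ Q ∨ S
Premise 1: y ≥ 42 → y ≥ 18
Premise 2: y < 42 → y < 61
Premise 3: y ≥ 42 ∨ y < 42
Case 1: Assuming y ≥ 42, then by Premise 1, y ≥ 18.
Case 2: Assuming y < 42, then by Premise 2, y < 61.
Since one of y ≥ 42 or y < 42 must hold, we get y ≥ 18 or y < 61.

y ≥ 18 or y < 61.


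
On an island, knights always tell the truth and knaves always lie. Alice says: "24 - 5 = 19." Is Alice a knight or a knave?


Statement: "24 - 5 = 19."
Actual: 24 - 5 = 19
Claimed: 19
Statement is TRUE → Alice tells the truth → Knight

Knight
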